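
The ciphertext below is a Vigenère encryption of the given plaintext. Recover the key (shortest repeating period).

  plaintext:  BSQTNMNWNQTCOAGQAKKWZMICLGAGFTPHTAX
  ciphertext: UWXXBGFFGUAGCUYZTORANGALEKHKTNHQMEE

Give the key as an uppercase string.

TEHEOUSJ

  i= 0: U-B = 19 → T
  i= 1: W-S =  4 → E
  i= 2: X-Q =  7 → H
  i= 3: X-T =  4 → E
  i= 4: B-N = 14 → O
  i= 5: G-M = 20 → U
  i= 6: F-N = 18 → S
  i= 7: F-W =  9 → J
  i= 8: G-N = 19 → T
  i= 9: U-Q =  4 → E
  i=10: A-T =  7 → H
  i=11: G-C =  4 → E
  i=12: C-O = 14 → O
  i=13: U-A = 20 → U
  i=14: Y-G = 18 → S
  i=15: Z-Q =  9 → J
  i=16: T-A = 19 → T
  i=17: O-K =  4 → E
  i=18: R-K =  7 → H
  i=19: A-W =  4 → E
  i=20: N-Z = 14 → O
  i=21: G-M = 20 → U
  i=22: A-I = 18 → S
  i=23: L-C =  9 → J
  i=24: E-L = 19 → T
  i=25: K-G =  4 → E
  i=26: H-A =  7 → H
  i=27: K-G =  4 → E
  i=28: T-F = 14 → O
  i=29: N-T = 20 → U
  i=30: H-P = 18 → S
  i=31: Q-H =  9 → J
  i=32: M-T = 19 → T
  i=33: E-A =  4 → E
  i=34: E-X =  7 → H
  shifts repeat with period 8: TEHEOUSJ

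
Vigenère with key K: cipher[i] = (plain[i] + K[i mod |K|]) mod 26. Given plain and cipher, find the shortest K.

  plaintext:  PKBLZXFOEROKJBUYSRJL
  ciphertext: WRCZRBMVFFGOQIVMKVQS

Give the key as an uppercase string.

  i= 0: W-P =  7 → H
  i= 1: R-K =  7 → H
  i= 2: C-B =  1 → B
  i= 3: Z-L = 14 → O
  i= 4: R-Z = 18 → S
  i= 5: B-X =  4 → E
  i= 6: M-F =  7 → H
  i= 7: V-O =  7 → H
  i= 8: F-E =  1 → B
  i= 9: F-R = 14 → O
  i=10: G-O = 18 → S
  i=11: O-K =  4 → E
  i=12: Q-J =  7 → H
  i=13: I-B =  7 → H
  i=14: V-U =  1 → B
  i=15: M-Y = 14 → O
  i=16: K-S = 18 → S
  i=17: V-R =  4 → E
  i=18: Q-J =  7 → H
  i=19: S-L =  7 → H
  shifts repeat with period 6: HHBOSE

HHBOSE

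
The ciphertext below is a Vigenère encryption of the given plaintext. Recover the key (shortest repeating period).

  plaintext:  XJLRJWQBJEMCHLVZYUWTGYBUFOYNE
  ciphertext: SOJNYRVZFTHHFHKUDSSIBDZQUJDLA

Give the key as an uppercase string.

  i= 0: S-X = 21 → V
  i= 1: O-J =  5 → F
  i= 2: J-L = 24 → Y
  i= 3: N-R = 22 → W
  i= 4: Y-J = 15 → P
  i= 5: R-W = 21 → V
  i= 6: V-Q =  5 → F
  i= 7: Z-B = 24 → Y
  i= 8: F-J = 22 → W
  i= 9: T-E = 15 → P
  i=10: H-M = 21 → V
  i=11: H-C =  5 → F
  i=12: F-H = 24 → Y
  i=13: H-L = 22 → W
  i=14: K-V = 15 → P
  i=15: U-Z = 21 → V
  i=16: D-Y =  5 → F
  i=17: S-U = 24 → Y
  i=18: S-W = 22 → W
  i=19: I-T = 15 → P
  i=20: B-G = 21 → V
  i=21: D-Y =  5 → F
  i=22: Z-B = 24 → Y
  i=23: Q-U = 22 → W
  i=24: U-F = 15 → P
  i=25: J-O = 21 → V
  i=26: D-Y =  5 → F
  i=27: L-N = 24 → Y
  i=28: A-E = 22 → W
  shifts repeat with period 5: VFYWP

VFYWP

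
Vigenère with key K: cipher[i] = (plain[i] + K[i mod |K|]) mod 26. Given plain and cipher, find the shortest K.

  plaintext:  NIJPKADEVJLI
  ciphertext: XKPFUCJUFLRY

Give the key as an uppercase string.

  i= 0: X-N = 10 → K
  i= 1: K-I =  2 → C
  i= 2: P-J =  6 → G
  i= 3: F-P = 16 → Q
  i= 4: U-K = 10 → K
  i= 5: C-A =  2 → C
  i= 6: J-D =  6 → G
  i= 7: U-E = 16 → Q
  i= 8: F-V = 10 → K
  i= 9: L-J =  2 → C
  i=10: R-L =  6 → G
  i=11: Y-I = 16 → Q
  shifts repeat with period 4: KCGQ

KCGQ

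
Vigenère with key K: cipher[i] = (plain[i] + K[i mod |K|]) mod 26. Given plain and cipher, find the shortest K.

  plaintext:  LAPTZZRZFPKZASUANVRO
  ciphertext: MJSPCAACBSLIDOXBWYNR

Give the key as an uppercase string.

BJDWD

  i= 0: M-L =  1 → B
  i= 1: J-A =  9 → J
  i= 2: S-P =  3 → D
  i= 3: P-T = 22 → W
  i= 4: C-Z =  3 → D
  i= 5: A-Z =  1 → B
  i= 6: A-R =  9 → J
  i= 7: C-Z =  3 → D
  i= 8: B-F = 22 → W
  i= 9: S-P =  3 → D
  i=10: L-K =  1 → B
  i=11: I-Z =  9 → J
  i=12: D-A =  3 → D
  i=13: O-S = 22 → W
  i=14: X-U =  3 → D
  i=15: B-A =  1 → B
  i=16: W-N =  9 → J
  i=17: Y-V =  3 → D
  i=18: N-R = 22 → W
  i=19: R-O =  3 → D
  shifts repeat with period 5: BJDWD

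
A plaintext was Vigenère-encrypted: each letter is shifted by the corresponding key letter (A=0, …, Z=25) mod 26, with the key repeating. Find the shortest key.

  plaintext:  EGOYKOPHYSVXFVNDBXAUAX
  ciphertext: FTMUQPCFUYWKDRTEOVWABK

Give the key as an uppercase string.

  i= 0: F-E =  1 → B
  i= 1: T-G = 13 → N
  i= 2: M-O = 24 → Y
  i= 3: U-Y = 22 → W
  i= 4: Q-K =  6 → G
  i= 5: P-O =  1 → B
  i= 6: C-P = 13 → N
  i= 7: F-H = 24 → Y
  i= 8: U-Y = 22 → W
  i= 9: Y-S =  6 → G
  i=10: W-V =  1 → B
  i=11: K-X = 13 → N
  i=12: D-F = 24 → Y
  i=13: R-V = 22 → W
  i=14: T-N =  6 → G
  i=15: E-D =  1 → B
  i=16: O-B = 13 → N
  i=17: V-X = 24 → Y
  i=18: W-A = 22 → W
  i=19: A-U =  6 → G
  i=20: B-A =  1 → B
  i=21: K-X = 13 → N
  shifts repeat with period 5: BNYWG

BNYWG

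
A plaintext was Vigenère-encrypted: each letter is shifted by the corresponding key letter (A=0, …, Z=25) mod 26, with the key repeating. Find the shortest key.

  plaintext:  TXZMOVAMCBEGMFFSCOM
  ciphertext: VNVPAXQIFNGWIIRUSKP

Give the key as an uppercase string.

  i= 0: V-T =  2 → C
  i= 1: N-X = 16 → Q
  i= 2: V-Z = 22 → W
  i= 3: P-M =  3 → D
  i= 4: A-O = 12 → M
  i= 5: X-V =  2 → C
  i= 6: Q-A = 16 → Q
  i= 7: I-M = 22 → W
  i= 8: F-C =  3 → D
  i= 9: N-B = 12 → M
  i=10: G-E =  2 → C
  i=11: W-G = 16 → Q
  i=12: I-M = 22 → W
  i=13: I-F =  3 → D
  i=14: R-F = 12 → M
  i=15: U-S =  2 → C
  i=16: S-C = 16 → Q
  i=17: K-O = 22 → W
  i=18: P-M =  3 → D
  shifts repeat with period 5: CQWDM

CQWDM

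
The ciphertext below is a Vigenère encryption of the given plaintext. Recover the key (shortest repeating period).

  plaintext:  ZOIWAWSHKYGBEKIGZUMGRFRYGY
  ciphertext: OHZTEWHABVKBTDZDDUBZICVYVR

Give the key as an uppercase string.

  i= 0: O-Z = 15 → P
  i= 1: H-O = 19 → T
  i= 2: Z-I = 17 → R
  i= 3: T-W = 23 → X
  i= 4: E-A =  4 → E
  i= 5: W-W =  0 → A
  i= 6: H-S = 15 → P
  i= 7: A-H = 19 → T
  i= 8: B-K = 17 → R
  i= 9: V-Y = 23 → X
  i=10: K-G =  4 → E
  i=11: B-B =  0 → A
  i=12: T-E = 15 → P
  i=13: D-K = 19 → T
  i=14: Z-I = 17 → R
  i=15: D-G = 23 → X
  i=16: D-Z =  4 → E
  i=17: U-U =  0 → A
  i=18: B-M = 15 → P
  i=19: Z-G = 19 → T
  i=20: I-R = 17 → R
  i=21: C-F = 23 → X
  i=22: V-R =  4 → E
  i=23: Y-Y =  0 → A
  i=24: V-G = 15 → P
  i=25: R-Y = 19 → T
  shifts repeat with period 6: PTRXEA

PTRXEA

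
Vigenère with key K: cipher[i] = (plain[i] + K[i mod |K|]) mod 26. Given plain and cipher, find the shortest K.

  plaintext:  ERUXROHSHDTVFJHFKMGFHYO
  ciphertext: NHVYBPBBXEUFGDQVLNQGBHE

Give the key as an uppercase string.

  i= 0: N-E =  9 → J
  i= 1: H-R = 16 → Q
  i= 2: V-U =  1 → B
  i= 3: Y-X =  1 → B
  i= 4: B-R = 10 → K
  i= 5: P-O =  1 → B
  i= 6: B-H = 20 → U
  i= 7: B-S =  9 → J
  i= 8: X-H = 16 → Q
  i= 9: E-D =  1 → B
  i=10: U-T =  1 → B
  i=11: F-V = 10 → K
  i=12: G-F =  1 → B
  i=13: D-J = 20 → U
  i=14: Q-H =  9 → J
  i=15: V-F = 16 → Q
  i=16: L-K =  1 → B
  i=17: N-M =  1 → B
  i=18: Q-G = 10 → K
  i=19: G-F =  1 → B
  i=20: B-H = 20 → U
  i=21: H-Y =  9 → J
  i=22: E-O = 16 → Q
  shifts repeat with period 7: JQBBKBU

JQBBKBU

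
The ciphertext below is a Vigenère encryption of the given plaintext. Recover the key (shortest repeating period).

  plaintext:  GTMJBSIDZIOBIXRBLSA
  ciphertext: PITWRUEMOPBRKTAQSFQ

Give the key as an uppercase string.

JPHNQCW

  i= 0: P-G =  9 → J
  i= 1: I-T = 15 → P
  i= 2: T-M =  7 → H
  i= 3: W-J = 13 → N
  i= 4: R-B = 16 → Q
  i= 5: U-S =  2 → C
  i= 6: E-I = 22 → W
  i= 7: M-D =  9 → J
  i= 8: O-Z = 15 → P
  i= 9: P-I =  7 → H
  i=10: B-O = 13 → N
  i=11: R-B = 16 → Q
  i=12: K-I =  2 → C
  i=13: T-X = 22 → W
  i=14: A-R =  9 → J
  i=15: Q-B = 15 → P
  i=16: S-L =  7 → H
  i=17: F-S = 13 → N
  i=18: Q-A = 16 → Q
  shifts repeat with period 7: JPHNQCW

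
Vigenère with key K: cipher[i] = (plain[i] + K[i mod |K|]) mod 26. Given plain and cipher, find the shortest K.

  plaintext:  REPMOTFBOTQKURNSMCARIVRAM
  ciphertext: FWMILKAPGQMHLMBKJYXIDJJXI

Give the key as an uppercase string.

OSXWXRV

  i= 0: F-R = 14 → O
  i= 1: W-E = 18 → S
  i= 2: M-P = 23 → X
  i= 3: I-M = 22 → W
  i= 4: L-O = 23 → X
  i= 5: K-T = 17 → R
  i= 6: A-F = 21 → V
  i= 7: P-B = 14 → O
  i= 8: G-O = 18 → S
  i= 9: Q-T = 23 → X
  i=10: M-Q = 22 → W
  i=11: H-K = 23 → X
  i=12: L-U = 17 → R
  i=13: M-R = 21 → V
  i=14: B-N = 14 → O
  i=15: K-S = 18 → S
  i=16: J-M = 23 → X
  i=17: Y-C = 22 → W
  i=18: X-A = 23 → X
  i=19: I-R = 17 → R
  i=20: D-I = 21 → V
  i=21: J-V = 14 → O
  i=22: J-R = 18 → S
  i=23: X-A = 23 → X
  i=24: I-M = 22 → W
  shifts repeat with period 7: OSXWXRV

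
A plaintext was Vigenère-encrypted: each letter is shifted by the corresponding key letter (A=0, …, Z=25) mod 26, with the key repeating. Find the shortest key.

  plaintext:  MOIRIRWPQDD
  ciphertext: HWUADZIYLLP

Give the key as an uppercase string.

VIMJ

  i= 0: H-M = 21 → V
  i= 1: W-O =  8 → I
  i= 2: U-I = 12 → M
  i= 3: A-R =  9 → J
  i= 4: D-I = 21 → V
  i= 5: Z-R =  8 → I
  i= 6: I-W = 12 → M
  i= 7: Y-P =  9 → J
  i= 8: L-Q = 21 → V
  i= 9: L-D =  8 → I
  i=10: P-D = 12 → M
  shifts repeat with period 4: VIMJ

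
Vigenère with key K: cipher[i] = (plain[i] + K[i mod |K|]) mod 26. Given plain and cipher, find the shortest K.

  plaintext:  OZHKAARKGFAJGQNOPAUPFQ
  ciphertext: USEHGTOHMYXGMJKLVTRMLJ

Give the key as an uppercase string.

GTXX

  i= 0: U-O =  6 → G
  i= 1: S-Z = 19 → T
  i= 2: E-H = 23 → X
  i= 3: H-K = 23 → X
  i= 4: G-A =  6 → G
  i= 5: T-A = 19 → T
  i= 6: O-R = 23 → X
  i= 7: H-K = 23 → X
  i= 8: M-G =  6 → G
  i= 9: Y-F = 19 → T
  i=10: X-A = 23 → X
  i=11: G-J = 23 → X
  i=12: M-G =  6 → G
  i=13: J-Q = 19 → T
  i=14: K-N = 23 → X
  i=15: L-O = 23 → X
  i=16: V-P =  6 → G
  i=17: T-A = 19 → T
  i=18: R-U = 23 → X
  i=19: M-P = 23 → X
  i=20: L-F =  6 → G
  i=21: J-Q = 19 → T
  shifts repeat with period 4: GTXX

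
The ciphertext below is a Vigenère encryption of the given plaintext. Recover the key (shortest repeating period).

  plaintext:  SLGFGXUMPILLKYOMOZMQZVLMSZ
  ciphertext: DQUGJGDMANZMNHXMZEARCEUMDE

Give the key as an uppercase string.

LFOBDJJA

  i= 0: D-S = 11 → L
  i= 1: Q-L =  5 → F
  i= 2: U-G = 14 → O
  i= 3: G-F =  1 → B
  i= 4: J-G =  3 → D
  i= 5: G-X =  9 → J
  i= 6: D-U =  9 → J
  i= 7: M-M =  0 → A
  i= 8: A-P = 11 → L
  i= 9: N-I =  5 → F
  i=10: Z-L = 14 → O
  i=11: M-L =  1 → B
  i=12: N-K =  3 → D
  i=13: H-Y =  9 → J
  i=14: X-O =  9 → J
  i=15: M-M =  0 → A
  i=16: Z-O = 11 → L
  i=17: E-Z =  5 → F
  i=18: A-M = 14 → O
  i=19: R-Q =  1 → B
  i=20: C-Z =  3 → D
  i=21: E-V =  9 → J
  i=22: U-L =  9 → J
  i=23: M-M =  0 → A
  i=24: D-S = 11 → L
  i=25: E-Z =  5 → F
  shifts repeat with period 8: LFOBDJJA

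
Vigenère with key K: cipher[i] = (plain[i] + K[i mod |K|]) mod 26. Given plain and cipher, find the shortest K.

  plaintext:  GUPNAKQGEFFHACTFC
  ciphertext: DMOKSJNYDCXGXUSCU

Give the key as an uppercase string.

XSZ

  i= 0: D-G = 23 → X
  i= 1: M-U = 18 → S
  i= 2: O-P = 25 → Z
  i= 3: K-N = 23 → X
  i= 4: S-A = 18 → S
  i= 5: J-K = 25 → Z
  i= 6: N-Q = 23 → X
  i= 7: Y-G = 18 → S
  i= 8: D-E = 25 → Z
  i= 9: C-F = 23 → X
  i=10: X-F = 18 → S
  i=11: G-H = 25 → Z
  i=12: X-A = 23 → X
  i=13: U-C = 18 → S
  i=14: S-T = 25 → Z
  i=15: C-F = 23 → X
  i=16: U-C = 18 → S
  shifts repeat with period 3: XSZ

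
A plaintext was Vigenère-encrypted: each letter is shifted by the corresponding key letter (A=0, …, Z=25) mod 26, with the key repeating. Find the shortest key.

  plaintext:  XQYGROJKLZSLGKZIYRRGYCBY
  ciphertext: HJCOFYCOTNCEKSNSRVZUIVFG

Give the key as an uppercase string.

KTEIO

  i= 0: H-X = 10 → K
  i= 1: J-Q = 19 → T
  i= 2: C-Y =  4 → E
  i= 3: O-G =  8 → I
  i= 4: F-R = 14 → O
  i= 5: Y-O = 10 → K
  i= 6: C-J = 19 → T
  i= 7: O-K =  4 → E
  i= 8: T-L =  8 → I
  i= 9: N-Z = 14 → O
  i=10: C-S = 10 → K
  i=11: E-L = 19 → T
  i=12: K-G =  4 → E
  i=13: S-K =  8 → I
  i=14: N-Z = 14 → O
  i=15: S-I = 10 → K
  i=16: R-Y = 19 → T
  i=17: V-R =  4 → E
  i=18: Z-R =  8 → I
  i=19: U-G = 14 → O
  i=20: I-Y = 10 → K
  i=21: V-C = 19 → T
  i=22: F-B =  4 → E
  i=23: G-Y =  8 → I
  shifts repeat with period 5: KTEIO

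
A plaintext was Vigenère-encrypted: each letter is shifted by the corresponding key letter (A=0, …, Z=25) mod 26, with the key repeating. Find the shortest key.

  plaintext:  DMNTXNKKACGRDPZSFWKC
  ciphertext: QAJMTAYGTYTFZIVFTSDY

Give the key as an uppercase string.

NOWTW

  i= 0: Q-D = 13 → N
  i= 1: A-M = 14 → O
  i= 2: J-N = 22 → W
  i= 3: M-T = 19 → T
  i= 4: T-X = 22 → W
  i= 5: A-N = 13 → N
  i= 6: Y-K = 14 → O
  i= 7: G-K = 22 → W
  i= 8: T-A = 19 → T
  i= 9: Y-C = 22 → W
  i=10: T-G = 13 → N
  i=11: F-R = 14 → O
  i=12: Z-D = 22 → W
  i=13: I-P = 19 → T
  i=14: V-Z = 22 → W
  i=15: F-S = 13 → N
  i=16: T-F = 14 → O
  i=17: S-W = 22 → W
  i=18: D-K = 19 → T
  i=19: Y-C = 22 → W
  shifts repeat with period 5: NOWTW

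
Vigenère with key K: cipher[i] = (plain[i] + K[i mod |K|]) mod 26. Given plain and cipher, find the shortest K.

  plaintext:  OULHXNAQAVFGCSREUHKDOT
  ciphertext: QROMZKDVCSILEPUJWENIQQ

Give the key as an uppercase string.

CXDF

  i= 0: Q-O =  2 → C
  i= 1: R-U = 23 → X
  i= 2: O-L =  3 → D
  i= 3: M-H =  5 → F
  i= 4: Z-X =  2 → C
  i= 5: K-N = 23 → X
  i= 6: D-A =  3 → D
  i= 7: V-Q =  5 → F
  i= 8: C-A =  2 → C
  i= 9: S-V = 23 → X
  i=10: I-F =  3 → D
  i=11: L-G =  5 → F
  i=12: E-C =  2 → C
  i=13: P-S = 23 → X
  i=14: U-R =  3 → D
  i=15: J-E =  5 → F
  i=16: W-U =  2 → C
  i=17: E-H = 23 → X
  i=18: N-K =  3 → D
  i=19: I-D =  5 → F
  i=20: Q-O =  2 → C
  i=21: Q-T = 23 → X
  shifts repeat with period 4: CXDF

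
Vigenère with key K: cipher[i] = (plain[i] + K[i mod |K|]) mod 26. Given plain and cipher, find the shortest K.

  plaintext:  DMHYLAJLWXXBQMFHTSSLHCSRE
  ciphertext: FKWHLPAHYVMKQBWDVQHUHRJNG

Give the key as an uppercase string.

CYPJAPRW

  i= 0: F-D =  2 → C
  i= 1: K-M = 24 → Y
  i= 2: W-H = 15 → P
  i= 3: H-Y =  9 → J
  i= 4: L-L =  0 → A
  i= 5: P-A = 15 → P
  i= 6: A-J = 17 → R
  i= 7: H-L = 22 → W
  i= 8: Y-W =  2 → C
  i= 9: V-X = 24 → Y
  i=10: M-X = 15 → P
  i=11: K-B =  9 → J
  i=12: Q-Q =  0 → A
  i=13: B-M = 15 → P
  i=14: W-F = 17 → R
  i=15: D-H = 22 → W
  i=16: V-T =  2 → C
  i=17: Q-S = 24 → Y
  i=18: H-S = 15 → P
  i=19: U-L =  9 → J
  i=20: H-H =  0 → A
  i=21: R-C = 15 → P
  i=22: J-S = 17 → R
  i=23: N-R = 22 → W
  i=24: G-E =  2 → C
  shifts repeat with period 8: CYPJAPRW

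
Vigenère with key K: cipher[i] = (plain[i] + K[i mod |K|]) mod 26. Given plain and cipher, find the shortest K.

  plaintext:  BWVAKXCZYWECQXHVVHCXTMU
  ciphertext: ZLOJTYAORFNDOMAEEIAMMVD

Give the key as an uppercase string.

YPTJJB

  i= 0: Z-B = 24 → Y
  i= 1: L-W = 15 → P
  i= 2: O-V = 19 → T
  i= 3: J-A =  9 → J
  i= 4: T-K =  9 → J
  i= 5: Y-X =  1 → B
  i= 6: A-C = 24 → Y
  i= 7: O-Z = 15 → P
  i= 8: R-Y = 19 → T
  i= 9: F-W =  9 → J
  i=10: N-E =  9 → J
  i=11: D-C =  1 → B
  i=12: O-Q = 24 → Y
  i=13: M-X = 15 → P
  i=14: A-H = 19 → T
  i=15: E-V =  9 → J
  i=16: E-V =  9 → J
  i=17: I-H =  1 → B
  i=18: A-C = 24 → Y
  i=19: M-X = 15 → P
  i=20: M-T = 19 → T
  i=21: V-M =  9 → J
  i=22: D-U =  9 → J
  shifts repeat with period 6: YPTJJB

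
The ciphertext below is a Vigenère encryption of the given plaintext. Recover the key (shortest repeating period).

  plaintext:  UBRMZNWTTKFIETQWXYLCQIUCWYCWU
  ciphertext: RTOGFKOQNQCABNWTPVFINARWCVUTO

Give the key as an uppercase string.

XSXUG

  i= 0: R-U = 23 → X
  i= 1: T-B = 18 → S
  i= 2: O-R = 23 → X
  i= 3: G-M = 20 → U
  i= 4: F-Z =  6 → G
  i= 5: K-N = 23 → X
  i= 6: O-W = 18 → S
  i= 7: Q-T = 23 → X
  i= 8: N-T = 20 → U
  i= 9: Q-K =  6 → G
  i=10: C-F = 23 → X
  i=11: A-I = 18 → S
  i=12: B-E = 23 → X
  i=13: N-T = 20 → U
  i=14: W-Q =  6 → G
  i=15: T-W = 23 → X
  i=16: P-X = 18 → S
  i=17: V-Y = 23 → X
  i=18: F-L = 20 → U
  i=19: I-C =  6 → G
  i=20: N-Q = 23 → X
  i=21: A-I = 18 → S
  i=22: R-U = 23 → X
  i=23: W-C = 20 → U
  i=24: C-W =  6 → G
  i=25: V-Y = 23 → X
  i=26: U-C = 18 → S
  i=27: T-W = 23 → X
  i=28: O-U = 20 → U
  shifts repeat with period 5: XSXUG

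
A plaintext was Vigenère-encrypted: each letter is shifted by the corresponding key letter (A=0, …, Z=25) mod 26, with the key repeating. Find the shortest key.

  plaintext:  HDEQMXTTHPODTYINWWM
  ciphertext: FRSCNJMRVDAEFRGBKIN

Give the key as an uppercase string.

  i= 0: F-H = 24 → Y
  i= 1: R-D = 14 → O
  i= 2: S-E = 14 → O
  i= 3: C-Q = 12 → M
  i= 4: N-M =  1 → B
  i= 5: J-X = 12 → M
  i= 6: M-T = 19 → T
  i= 7: R-T = 24 → Y
  i= 8: V-H = 14 → O
  i= 9: D-P = 14 → O
  i=10: A-O = 12 → M
  i=11: E-D =  1 → B
  i=12: F-T = 12 → M
  i=13: R-Y = 19 → T
  i=14: G-I = 24 → Y
  i=15: B-N = 14 → O
  i=16: K-W = 14 → O
  i=17: I-W = 12 → M
  i=18: N-M =  1 → B
  shifts repeat with period 7: YOOMBMT

YOOMBMT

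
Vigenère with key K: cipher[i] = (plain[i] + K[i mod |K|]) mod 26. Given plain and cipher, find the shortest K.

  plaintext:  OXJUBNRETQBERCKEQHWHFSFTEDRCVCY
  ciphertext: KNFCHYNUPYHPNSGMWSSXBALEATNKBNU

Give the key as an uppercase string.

  i= 0: K-O = 22 → W
  i= 1: N-X = 16 → Q
  i= 2: F-J = 22 → W
  i= 3: C-U =  8 → I
  i= 4: H-B =  6 → G
  i= 5: Y-N = 11 → L
  i= 6: N-R = 22 → W
  i= 7: U-E = 16 → Q
  i= 8: P-T = 22 → W
  i= 9: Y-Q =  8 → I
  i=10: H-B =  6 → G
  i=11: P-E = 11 → L
  i=12: N-R = 22 → W
  i=13: S-C = 16 → Q
  i=14: G-K = 22 → W
  i=15: M-E =  8 → I
  i=16: W-Q =  6 → G
  i=17: S-H = 11 → L
  i=18: S-W = 22 → W
  i=19: X-H = 16 → Q
  i=20: B-F = 22 → W
  i=21: A-S =  8 → I
  i=22: L-F =  6 → G
  i=23: E-T = 11 → L
  i=24: A-E = 22 → W
  i=25: T-D = 16 → Q
  i=26: N-R = 22 → W
  i=27: K-C =  8 → I
  i=28: B-V =  6 → G
  i=29: N-C = 11 → L
  i=30: U-Y = 22 → W
  shifts repeat with period 6: WQWIGL

WQWIGL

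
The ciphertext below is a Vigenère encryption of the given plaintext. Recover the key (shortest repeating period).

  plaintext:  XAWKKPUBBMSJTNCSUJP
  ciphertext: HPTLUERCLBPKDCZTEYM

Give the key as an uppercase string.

KPXB

  i= 0: H-X = 10 → K
  i= 1: P-A = 15 → P
  i= 2: T-W = 23 → X
  i= 3: L-K =  1 → B
  i= 4: U-K = 10 → K
  i= 5: E-P = 15 → P
  i= 6: R-U = 23 → X
  i= 7: C-B =  1 → B
  i= 8: L-B = 10 → K
  i= 9: B-M = 15 → P
  i=10: P-S = 23 → X
  i=11: K-J =  1 → B
  i=12: D-T = 10 → K
  i=13: C-N = 15 → P
  i=14: Z-C = 23 → X
  i=15: T-S =  1 → B
  i=16: E-U = 10 → K
  i=17: Y-J = 15 → P
  i=18: M-P = 23 → X
  shifts repeat with period 4: KPXB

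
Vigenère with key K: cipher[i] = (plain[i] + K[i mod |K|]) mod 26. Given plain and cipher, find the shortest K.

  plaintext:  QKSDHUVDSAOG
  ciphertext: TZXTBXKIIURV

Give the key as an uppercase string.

DPFQU

  i= 0: T-Q =  3 → D
  i= 1: Z-K = 15 → P
  i= 2: X-S =  5 → F
  i= 3: T-D = 16 → Q
  i= 4: B-H = 20 → U
  i= 5: X-U =  3 → D
  i= 6: K-V = 15 → P
  i= 7: I-D =  5 → F
  i= 8: I-S = 16 → Q
  i= 9: U-A = 20 → U
  i=10: R-O =  3 → D
  i=11: V-G = 15 → P
  shifts repeat with period 5: DPFQU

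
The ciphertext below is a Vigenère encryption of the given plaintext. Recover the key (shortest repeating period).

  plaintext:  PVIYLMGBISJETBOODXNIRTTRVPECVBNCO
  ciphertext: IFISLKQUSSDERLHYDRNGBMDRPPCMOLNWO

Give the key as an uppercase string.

TKAUAYK

  i= 0: I-P = 19 → T
  i= 1: F-V = 10 → K
  i= 2: I-I =  0 → A
  i= 3: S-Y = 20 → U
  i= 4: L-L =  0 → A
  i= 5: K-M = 24 → Y
  i= 6: Q-G = 10 → K
  i= 7: U-B = 19 → T
  i= 8: S-I = 10 → K
  i= 9: S-S =  0 → A
  i=10: D-J = 20 → U
  i=11: E-E =  0 → A
  i=12: R-T = 24 → Y
  i=13: L-B = 10 → K
  i=14: H-O = 19 → T
  i=15: Y-O = 10 → K
  i=16: D-D =  0 → A
  i=17: R-X = 20 → U
  i=18: N-N =  0 → A
  i=19: G-I = 24 → Y
  i=20: B-R = 10 → K
  i=21: M-T = 19 → T
  i=22: D-T = 10 → K
  i=23: R-R =  0 → A
  i=24: P-V = 20 → U
  i=25: P-P =  0 → A
  i=26: C-E = 24 → Y
  i=27: M-C = 10 → K
  i=28: O-V = 19 → T
  i=29: L-B = 10 → K
  i=30: N-N =  0 → A
  i=31: W-C = 20 → U
  i=32: O-O =  0 → A
  shifts repeat with period 7: TKAUAYK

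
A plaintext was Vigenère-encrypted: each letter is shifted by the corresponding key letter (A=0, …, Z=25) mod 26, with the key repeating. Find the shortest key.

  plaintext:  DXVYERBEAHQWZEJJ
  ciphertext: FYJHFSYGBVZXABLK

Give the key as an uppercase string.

  i= 0: F-D =  2 → C
  i= 1: Y-X =  1 → B
  i= 2: J-V = 14 → O
  i= 3: H-Y =  9 → J
  i= 4: F-E =  1 → B
  i= 5: S-R =  1 → B
  i= 6: Y-B = 23 → X
  i= 7: G-E =  2 → C
  i= 8: B-A =  1 → B
  i= 9: V-H = 14 → O
  i=10: Z-Q =  9 → J
  i=11: X-W =  1 → B
  i=12: A-Z =  1 → B
  i=13: B-E = 23 → X
  i=14: L-J =  2 → C
  i=15: K-J =  1 → B
  shifts repeat with period 7: CBOJBBX

CBOJBBX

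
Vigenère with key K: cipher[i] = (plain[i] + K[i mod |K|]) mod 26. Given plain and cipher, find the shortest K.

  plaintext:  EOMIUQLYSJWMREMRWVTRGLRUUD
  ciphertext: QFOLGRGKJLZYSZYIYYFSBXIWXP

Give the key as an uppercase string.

  i= 0: Q-E = 12 → M
  i= 1: F-O = 17 → R
  i= 2: O-M =  2 → C
  i= 3: L-I =  3 → D
  i= 4: G-U = 12 → M
  i= 5: R-Q =  1 → B
  i= 6: G-L = 21 → V
  i= 7: K-Y = 12 → M
  i= 8: J-S = 17 → R
  i= 9: L-J =  2 → C
  i=10: Z-W =  3 → D
  i=11: Y-M = 12 → M
  i=12: S-R =  1 → B
  i=13: Z-E = 21 → V
  i=14: Y-M = 12 → M
  i=15: I-R = 17 → R
  i=16: Y-W =  2 → C
  i=17: Y-V =  3 → D
  i=18: F-T = 12 → M
  i=19: S-R =  1 → B
  i=20: B-G = 21 → V
  i=21: X-L = 12 → M
  i=22: I-R = 17 → R
  i=23: W-U =  2 → C
  i=24: X-U =  3 → D
  i=25: P-D = 12 → M
  shifts repeat with period 7: MRCDMBV

MRCDMBV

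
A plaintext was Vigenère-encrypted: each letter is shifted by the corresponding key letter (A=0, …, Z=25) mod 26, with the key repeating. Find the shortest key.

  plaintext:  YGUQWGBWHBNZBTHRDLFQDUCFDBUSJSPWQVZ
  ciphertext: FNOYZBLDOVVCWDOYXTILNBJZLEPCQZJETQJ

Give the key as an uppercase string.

  i= 0: F-Y =  7 → H
  i= 1: N-G =  7 → H
  i= 2: O-U = 20 → U
  i= 3: Y-Q =  8 → I
  i= 4: Z-W =  3 → D
  i= 5: B-G = 21 → V
  i= 6: L-B = 10 → K
  i= 7: D-W =  7 → H
  i= 8: O-H =  7 → H
  i= 9: V-B = 20 → U
  i=10: V-N =  8 → I
  i=11: C-Z =  3 → D
  i=12: W-B = 21 → V
  i=13: D-T = 10 → K
  i=14: O-H =  7 → H
  i=15: Y-R =  7 → H
  i=16: X-D = 20 → U
  i=17: T-L =  8 → I
  i=18: I-F =  3 → D
  i=19: L-Q = 21 → V
  i=20: N-D = 10 → K
  i=21: B-U =  7 → H
  i=22: J-C =  7 → H
  i=23: Z-F = 20 → U
  i=24: L-D =  8 → I
  i=25: E-B =  3 → D
  i=26: P-U = 21 → V
  i=27: C-S = 10 → K
  i=28: Q-J =  7 → H
  i=29: Z-S =  7 → H
  i=30: J-P = 20 → U
  i=31: E-W =  8 → I
  i=32: T-Q =  3 → D
  i=33: Q-V = 21 → V
  i=34: J-Z = 10 → K
  shifts repeat with period 7: HHUIDVK

HHUIDVK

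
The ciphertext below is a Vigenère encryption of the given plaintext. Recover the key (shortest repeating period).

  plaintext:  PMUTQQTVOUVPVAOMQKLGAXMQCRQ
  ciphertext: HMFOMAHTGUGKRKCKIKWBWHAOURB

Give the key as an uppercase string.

SALVWKOY

  i= 0: H-P = 18 → S
  i= 1: M-M =  0 → A
  i= 2: F-U = 11 → L
  i= 3: O-T = 21 → V
  i= 4: M-Q = 22 → W
  i= 5: A-Q = 10 → K
  i= 6: H-T = 14 → O
  i= 7: T-V = 24 → Y
  i= 8: G-O = 18 → S
  i= 9: U-U =  0 → A
  i=10: G-V = 11 → L
  i=11: K-P = 21 → V
  i=12: R-V = 22 → W
  i=13: K-A = 10 → K
  i=14: C-O = 14 → O
  i=15: K-M = 24 → Y
  i=16: I-Q = 18 → S
  i=17: K-K =  0 → A
  i=18: W-L = 11 → L
  i=19: B-G = 21 → V
  i=20: W-A = 22 → W
  i=21: H-X = 10 → K
  i=22: A-M = 14 → O
  i=23: O-Q = 24 → Y
  i=24: U-C = 18 → S
  i=25: R-R =  0 → A
  i=26: B-Q = 11 → L
  shifts repeat with period 8: SALVWKOY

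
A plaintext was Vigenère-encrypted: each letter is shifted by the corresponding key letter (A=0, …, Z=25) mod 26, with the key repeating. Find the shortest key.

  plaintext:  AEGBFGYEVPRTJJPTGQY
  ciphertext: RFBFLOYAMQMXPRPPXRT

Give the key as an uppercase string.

  i= 0: R-A = 17 → R
  i= 1: F-E =  1 → B
  i= 2: B-G = 21 → V
  i= 3: F-B =  4 → E
  i= 4: L-F =  6 → G
  i= 5: O-G =  8 → I
  i= 6: Y-Y =  0 → A
  i= 7: A-E = 22 → W
  i= 8: M-V = 17 → R
  i= 9: Q-P =  1 → B
  i=10: M-R = 21 → V
  i=11: X-T =  4 → E
  i=12: P-J =  6 → G
  i=13: R-J =  8 → I
  i=14: P-P =  0 → A
  i=15: P-T = 22 → W
  i=16: X-G = 17 → R
  i=17: R-Q =  1 → B
  i=18: T-Y = 21 → V
  shifts repeat with period 8: RBVEGIAW

RBVEGIAW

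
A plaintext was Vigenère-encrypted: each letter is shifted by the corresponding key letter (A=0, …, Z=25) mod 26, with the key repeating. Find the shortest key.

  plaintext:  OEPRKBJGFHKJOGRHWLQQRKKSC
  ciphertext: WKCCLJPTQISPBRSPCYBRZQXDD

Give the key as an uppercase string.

IGNLB

  i= 0: W-O =  8 → I
  i= 1: K-E =  6 → G
  i= 2: C-P = 13 → N
  i= 3: C-R = 11 → L
  i= 4: L-K =  1 → B
  i= 5: J-B =  8 → I
  i= 6: P-J =  6 → G
  i= 7: T-G = 13 → N
  i= 8: Q-F = 11 → L
  i= 9: I-H =  1 → B
  i=10: S-K =  8 → I
  i=11: P-J =  6 → G
  i=12: B-O = 13 → N
  i=13: R-G = 11 → L
  i=14: S-R =  1 → B
  i=15: P-H =  8 → I
  i=16: C-W =  6 → G
  i=17: Y-L = 13 → N
  i=18: B-Q = 11 → L
  i=19: R-Q =  1 → B
  i=20: Z-R =  8 → I
  i=21: Q-K =  6 → G
  i=22: X-K = 13 → N
  i=23: D-S = 11 → L
  i=24: D-C =  1 → B
  shifts repeat with period 5: IGNLB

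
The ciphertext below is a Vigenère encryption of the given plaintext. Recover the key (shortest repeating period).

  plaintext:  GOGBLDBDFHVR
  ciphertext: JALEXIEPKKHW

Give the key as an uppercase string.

DMF

  i= 0: J-G =  3 → D
  i= 1: A-O = 12 → M
  i= 2: L-G =  5 → F
  i= 3: E-B =  3 → D
  i= 4: X-L = 12 → M
  i= 5: I-D =  5 → F
  i= 6: E-B =  3 → D
  i= 7: P-D = 12 → M
  i= 8: K-F =  5 → F
  i= 9: K-H =  3 → D
  i=10: H-V = 12 → M
  i=11: W-R =  5 → F
  shifts repeat with period 3: DMF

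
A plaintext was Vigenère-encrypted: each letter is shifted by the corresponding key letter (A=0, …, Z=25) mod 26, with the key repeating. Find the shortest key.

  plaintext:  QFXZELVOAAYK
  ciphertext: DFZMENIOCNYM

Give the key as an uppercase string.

NAC

  i= 0: D-Q = 13 → N
  i= 1: F-F =  0 → A
  i= 2: Z-X =  2 → C
  i= 3: M-Z = 13 → N
  i= 4: E-E =  0 → A
  i= 5: N-L =  2 → C
  i= 6: I-V = 13 → N
  i= 7: O-O =  0 → A
  i= 8: C-A =  2 → C
  i= 9: N-A = 13 → N
  i=10: Y-Y =  0 → A
  i=11: M-K =  2 → C
  shifts repeat with period 3: NAC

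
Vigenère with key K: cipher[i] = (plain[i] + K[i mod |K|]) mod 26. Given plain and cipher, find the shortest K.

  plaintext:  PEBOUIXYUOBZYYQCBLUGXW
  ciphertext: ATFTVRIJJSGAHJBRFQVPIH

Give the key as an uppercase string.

LPEFBJL

  i= 0: A-P = 11 → L
  i= 1: T-E = 15 → P
  i= 2: F-B =  4 → E
  i= 3: T-O =  5 → F
  i= 4: V-U =  1 → B
  i= 5: R-I =  9 → J
  i= 6: I-X = 11 → L
  i= 7: J-Y = 11 → L
  i= 8: J-U = 15 → P
  i= 9: S-O =  4 → E
  i=10: G-B =  5 → F
  i=11: A-Z =  1 → B
  i=12: H-Y =  9 → J
  i=13: J-Y = 11 → L
  i=14: B-Q = 11 → L
  i=15: R-C = 15 → P
  i=16: F-B =  4 → E
  i=17: Q-L =  5 → F
  i=18: V-U =  1 → B
  i=19: P-G =  9 → J
  i=20: I-X = 11 → L
  i=21: H-W = 11 → L
  shifts repeat with period 7: LPEFBJL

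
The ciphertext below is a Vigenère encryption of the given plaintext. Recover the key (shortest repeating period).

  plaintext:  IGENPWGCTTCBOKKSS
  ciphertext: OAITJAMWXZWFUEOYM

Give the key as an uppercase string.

GUE

  i= 0: O-I =  6 → G
  i= 1: A-G = 20 → U
  i= 2: I-E =  4 → E
  i= 3: T-N =  6 → G
  i= 4: J-P = 20 → U
  i= 5: A-W =  4 → E
  i= 6: M-G =  6 → G
  i= 7: W-C = 20 → U
  i= 8: X-T =  4 → E
  i= 9: Z-T =  6 → G
  i=10: W-C = 20 → U
  i=11: F-B =  4 → E
  i=12: U-O =  6 → G
  i=13: E-K = 20 → U
  i=14: O-K =  4 → E
  i=15: Y-S =  6 → G
  i=16: M-S = 20 → U
  shifts repeat with period 3: GUE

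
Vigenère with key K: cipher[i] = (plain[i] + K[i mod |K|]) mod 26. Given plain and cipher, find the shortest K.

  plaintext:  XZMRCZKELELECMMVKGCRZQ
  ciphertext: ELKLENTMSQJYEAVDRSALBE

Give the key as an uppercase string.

HMYUCOJI

  i= 0: E-X =  7 → H
  i= 1: L-Z = 12 → M
  i= 2: K-M = 24 → Y
  i= 3: L-R = 20 → U
  i= 4: E-C =  2 → C
  i= 5: N-Z = 14 → O
  i= 6: T-K =  9 → J
  i= 7: M-E =  8 → I
  i= 8: S-L =  7 → H
  i= 9: Q-E = 12 → M
  i=10: J-L = 24 → Y
  i=11: Y-E = 20 → U
  i=12: E-C =  2 → C
  i=13: A-M = 14 → O
  i=14: V-M =  9 → J
  i=15: D-V =  8 → I
  i=16: R-K =  7 → H
  i=17: S-G = 12 → M
  i=18: A-C = 24 → Y
  i=19: L-R = 20 → U
  i=20: B-Z =  2 → C
  i=21: E-Q = 14 → O
  shifts repeat with period 8: HMYUCOJI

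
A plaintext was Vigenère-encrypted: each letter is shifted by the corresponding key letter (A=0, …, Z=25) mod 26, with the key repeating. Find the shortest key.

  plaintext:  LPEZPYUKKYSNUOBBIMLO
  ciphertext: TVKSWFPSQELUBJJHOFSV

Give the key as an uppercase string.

  i= 0: T-L =  8 → I
  i= 1: V-P =  6 → G
  i= 2: K-E =  6 → G
  i= 3: S-Z = 19 → T
  i= 4: W-P =  7 → H
  i= 5: F-Y =  7 → H
  i= 6: P-U = 21 → V
  i= 7: S-K =  8 → I
  i= 8: Q-K =  6 → G
  i= 9: E-Y =  6 → G
  i=10: L-S = 19 → T
  i=11: U-N =  7 → H
  i=12: B-U =  7 → H
  i=13: J-O = 21 → V
  i=14: J-B =  8 → I
  i=15: H-B =  6 → G
  i=16: O-I =  6 → G
  i=17: F-M = 19 → T
  i=18: S-L =  7 → H
  i=19: V-O =  7 → H
  shifts repeat with period 7: IGGTHHV

IGGTHHV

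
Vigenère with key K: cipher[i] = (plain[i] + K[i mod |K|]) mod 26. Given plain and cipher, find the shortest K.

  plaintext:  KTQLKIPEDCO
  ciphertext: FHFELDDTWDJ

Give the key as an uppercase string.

  i= 0: F-K = 21 → V
  i= 1: H-T = 14 → O
  i= 2: F-Q = 15 → P
  i= 3: E-L = 19 → T
  i= 4: L-K =  1 → B
  i= 5: D-I = 21 → V
  i= 6: D-P = 14 → O
  i= 7: T-E = 15 → P
  i= 8: W-D = 19 → T
  i= 9: D-C =  1 → B
  i=10: J-O = 21 → V
  shifts repeat with period 5: VOPTB

VOPTB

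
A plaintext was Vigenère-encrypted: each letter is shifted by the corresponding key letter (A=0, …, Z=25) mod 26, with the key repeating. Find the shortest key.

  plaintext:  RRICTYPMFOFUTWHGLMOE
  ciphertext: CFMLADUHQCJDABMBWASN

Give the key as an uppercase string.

LOEJHFFV

  i= 0: C-R = 11 → L
  i= 1: F-R = 14 → O
  i= 2: M-I =  4 → E
  i= 3: L-C =  9 → J
  i= 4: A-T =  7 → H
  i= 5: D-Y =  5 → F
  i= 6: U-P =  5 → F
  i= 7: H-M = 21 → V
  i= 8: Q-F = 11 → L
  i= 9: C-O = 14 → O
  i=10: J-F =  4 → E
  i=11: D-U =  9 → J
  i=12: A-T =  7 → H
  i=13: B-W =  5 → F
  i=14: M-H =  5 → F
  i=15: B-G = 21 → V
  i=16: W-L = 11 → L
  i=17: A-M = 14 → O
  i=18: S-O =  4 → E
  i=19: N-E =  9 → J
  shifts repeat with period 8: LOEJHFFV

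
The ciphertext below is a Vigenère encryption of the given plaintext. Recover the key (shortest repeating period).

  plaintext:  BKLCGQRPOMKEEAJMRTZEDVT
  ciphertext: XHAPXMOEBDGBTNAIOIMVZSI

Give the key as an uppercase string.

  i= 0: X-B = 22 → W
  i= 1: H-K = 23 → X
  i= 2: A-L = 15 → P
  i= 3: P-C = 13 → N
  i= 4: X-G = 17 → R
  i= 5: M-Q = 22 → W
  i= 6: O-R = 23 → X
  i= 7: E-P = 15 → P
  i= 8: B-O = 13 → N
  i= 9: D-M = 17 → R
  i=10: G-K = 22 → W
  i=11: B-E = 23 → X
  i=12: T-E = 15 → P
  i=13: N-A = 13 → N
  i=14: A-J = 17 → R
  i=15: I-M = 22 → W
  i=16: O-R = 23 → X
  i=17: I-T = 15 → P
  i=18: M-Z = 13 → N
  i=19: V-E = 17 → R
  i=20: Z-D = 22 → W
  i=21: S-V = 23 → X
  i=22: I-T = 15 → P
  shifts repeat with period 5: WXPNR

WXPNR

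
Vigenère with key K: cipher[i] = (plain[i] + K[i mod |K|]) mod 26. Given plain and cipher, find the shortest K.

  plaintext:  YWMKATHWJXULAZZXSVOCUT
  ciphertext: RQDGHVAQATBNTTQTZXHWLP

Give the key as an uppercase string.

  i= 0: R-Y = 19 → T
  i= 1: Q-W = 20 → U
  i= 2: D-M = 17 → R
  i= 3: G-K = 22 → W
  i= 4: H-A =  7 → H
  i= 5: V-T =  2 → C
  i= 6: A-H = 19 → T
  i= 7: Q-W = 20 → U
  i= 8: A-J = 17 → R
  i= 9: T-X = 22 → W
  i=10: B-U =  7 → H
  i=11: N-L =  2 → C
  i=12: T-A = 19 → T
  i=13: T-Z = 20 → U
  i=14: Q-Z = 17 → R
  i=15: T-X = 22 → W
  i=16: Z-S =  7 → H
  i=17: X-V =  2 → C
  i=18: H-O = 19 → T
  i=19: W-C = 20 → U
  i=20: L-U = 17 → R
  i=21: P-T = 22 → W
  shifts repeat with period 6: TURWHC

TURWHC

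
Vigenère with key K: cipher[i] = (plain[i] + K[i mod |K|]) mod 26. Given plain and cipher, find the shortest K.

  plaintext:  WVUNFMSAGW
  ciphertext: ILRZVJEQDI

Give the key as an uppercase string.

  i= 0: I-W = 12 → M
  i= 1: L-V = 16 → Q
  i= 2: R-U = 23 → X
  i= 3: Z-N = 12 → M
  i= 4: V-F = 16 → Q
  i= 5: J-M = 23 → X
  i= 6: E-S = 12 → M
  i= 7: Q-A = 16 → Q
  i= 8: D-G = 23 → X
  i= 9: I-W = 12 → M
  shifts repeat with period 3: MQX

MQX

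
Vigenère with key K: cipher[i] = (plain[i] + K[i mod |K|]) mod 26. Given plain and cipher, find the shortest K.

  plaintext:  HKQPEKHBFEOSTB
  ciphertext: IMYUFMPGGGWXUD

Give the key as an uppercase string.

  i= 0: I-H =  1 → B
  i= 1: M-K =  2 → C
  i= 2: Y-Q =  8 → I
  i= 3: U-P =  5 → F
  i= 4: F-E =  1 → B
  i= 5: M-K =  2 → C
  i= 6: P-H =  8 → I
  i= 7: G-B =  5 → F
  i= 8: G-F =  1 → B
  i= 9: G-E =  2 → C
  i=10: W-O =  8 → I
  i=11: X-S =  5 → F
  i=12: U-T =  1 → B
  i=13: D-B =  2 → C
  shifts repeat with period 4: BCIF

BCIF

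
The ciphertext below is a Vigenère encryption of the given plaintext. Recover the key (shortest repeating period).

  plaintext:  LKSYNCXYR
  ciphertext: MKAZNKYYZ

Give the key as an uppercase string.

  i= 0: M-L =  1 → B
  i= 1: K-K =  0 → A
  i= 2: A-S =  8 → I
  i= 3: Z-Y =  1 → B
  i= 4: N-N =  0 → A
  i= 5: K-C =  8 → I
  i= 6: Y-X =  1 → B
  i= 7: Y-Y =  0 → A
  i= 8: Z-R =  8 → I
  shifts repeat with period 3: BAI

BAI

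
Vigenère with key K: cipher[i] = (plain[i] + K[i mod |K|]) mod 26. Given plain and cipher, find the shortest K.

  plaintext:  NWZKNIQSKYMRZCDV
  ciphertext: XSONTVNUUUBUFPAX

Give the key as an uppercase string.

KWPDGNXC

  i= 0: X-N = 10 → K
  i= 1: S-W = 22 → W
  i= 2: O-Z = 15 → P
  i= 3: N-K =  3 → D
  i= 4: T-N =  6 → G
  i= 5: V-I = 13 → N
  i= 6: N-Q = 23 → X
  i= 7: U-S =  2 → C
  i= 8: U-K = 10 → K
  i= 9: U-Y = 22 → W
  i=10: B-M = 15 → P
  i=11: U-R =  3 → D
  i=12: F-Z =  6 → G
  i=13: P-C = 13 → N
  i=14: A-D = 23 → X
  i=15: X-V =  2 → C
  shifts repeat with period 8: KWPDGNXC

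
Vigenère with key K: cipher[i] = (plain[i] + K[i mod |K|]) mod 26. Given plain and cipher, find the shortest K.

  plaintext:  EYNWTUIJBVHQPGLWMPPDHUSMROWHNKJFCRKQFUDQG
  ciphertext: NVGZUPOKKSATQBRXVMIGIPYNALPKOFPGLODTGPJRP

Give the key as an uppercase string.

  i= 0: N-E =  9 → J
  i= 1: V-Y = 23 → X
  i= 2: G-N = 19 → T
  i= 3: Z-W =  3 → D
  i= 4: U-T =  1 → B
  i= 5: P-U = 21 → V
  i= 6: O-I =  6 → G
  i= 7: K-J =  1 → B
  i= 8: K-B =  9 → J
  i= 9: S-V = 23 → X
  i=10: A-H = 19 → T
  i=11: T-Q =  3 → D
  i=12: Q-P =  1 → B
  i=13: B-G = 21 → V
  i=14: R-L =  6 → G
  i=15: X-W =  1 → B
  i=16: V-M =  9 → J
  i=17: M-P = 23 → X
  i=18: I-P = 19 → T
  i=19: G-D =  3 → D
  i=20: I-H =  1 → B
  i=21: P-U = 21 → V
  i=22: Y-S =  6 → G
  i=23: N-M =  1 → B
  i=24: A-R =  9 → J
  i=25: L-O = 23 → X
  i=26: P-W = 19 → T
  i=27: K-H =  3 → D
  i=28: O-N =  1 → B
  i=29: F-K = 21 → V
  i=30: P-J =  6 → G
  i=31: G-F =  1 → B
  i=32: L-C =  9 → J
  i=33: O-R = 23 → X
  i=34: D-K = 19 → T
  i=35: T-Q =  3 → D
  i=36: G-F =  1 → B
  i=37: P-U = 21 → V
  i=38: J-D =  6 → G
  i=39: R-Q =  1 → B
  i=40: P-G =  9 → J
  shifts repeat with period 8: JXTDBVGB

JXTDBVGB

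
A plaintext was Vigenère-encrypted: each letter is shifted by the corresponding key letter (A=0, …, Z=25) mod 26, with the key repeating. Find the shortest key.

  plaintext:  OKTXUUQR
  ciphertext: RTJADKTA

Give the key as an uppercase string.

  i= 0: R-O =  3 → D
  i= 1: T-K =  9 → J
  i= 2: J-T = 16 → Q
  i= 3: A-X =  3 → D
  i= 4: D-U =  9 → J
  i= 5: K-U = 16 → Q
  i= 6: T-Q =  3 → D
  i= 7: A-R =  9 → J
  shifts repeat with period 3: DJQ

DJQ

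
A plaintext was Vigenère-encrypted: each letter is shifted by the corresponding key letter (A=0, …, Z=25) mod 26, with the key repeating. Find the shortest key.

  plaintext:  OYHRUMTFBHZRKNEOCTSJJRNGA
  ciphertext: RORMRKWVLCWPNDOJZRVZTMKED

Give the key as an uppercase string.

  i= 0: R-O =  3 → D
  i= 1: O-Y = 16 → Q
  i= 2: R-H = 10 → K
  i= 3: M-R = 21 → V
  i= 4: R-U = 23 → X
  i= 5: K-M = 24 → Y
  i= 6: W-T =  3 → D
  i= 7: V-F = 16 → Q
  i= 8: L-B = 10 → K
  i= 9: C-H = 21 → V
  i=10: W-Z = 23 → X
  i=11: P-R = 24 → Y
  i=12: N-K =  3 → D
  i=13: D-N = 16 → Q
  i=14: O-E = 10 → K
  i=15: J-O = 21 → V
  i=16: Z-C = 23 → X
  i=17: R-T = 24 → Y
  i=18: V-S =  3 → D
  i=19: Z-J = 16 → Q
  i=20: T-J = 10 → K
  i=21: M-R = 21 → V
  i=22: K-N = 23 → X
  i=23: E-G = 24 → Y
  i=24: D-A =  3 → D
  shifts repeat with period 6: DQKVXY

DQKVXY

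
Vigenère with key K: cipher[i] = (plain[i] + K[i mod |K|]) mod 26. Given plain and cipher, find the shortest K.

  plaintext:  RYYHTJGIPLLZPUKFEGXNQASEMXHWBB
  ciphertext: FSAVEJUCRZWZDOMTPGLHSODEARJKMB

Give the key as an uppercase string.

  i= 0: F-R = 14 → O
  i= 1: S-Y = 20 → U
  i= 2: A-Y =  2 → C
  i= 3: V-H = 14 → O
  i= 4: E-T = 11 → L
  i= 5: J-J =  0 → A
  i= 6: U-G = 14 → O
  i= 7: C-I = 20 → U
  i= 8: R-P =  2 → C
  i= 9: Z-L = 14 → O
  i=10: W-L = 11 → L
  i=11: Z-Z =  0 → A
  i=12: D-P = 14 → O
  i=13: O-U = 20 → U
  i=14: M-K =  2 → C
  i=15: T-F = 14 → O
  i=16: P-E = 11 → L
  i=17: G-G =  0 → A
  i=18: L-X = 14 → O
  i=19: H-N = 20 → U
  i=20: S-Q =  2 → C
  i=21: O-A = 14 → O
  i=22: D-S = 11 → L
  i=23: E-E =  0 → A
  i=24: A-M = 14 → O
  i=25: R-X = 20 → U
  i=26: J-H =  2 → C
  i=27: K-W = 14 → O
  i=28: M-B = 11 → L
  i=29: B-B =  0 → A
  shifts repeat with period 6: OUCOLA

OUCOLA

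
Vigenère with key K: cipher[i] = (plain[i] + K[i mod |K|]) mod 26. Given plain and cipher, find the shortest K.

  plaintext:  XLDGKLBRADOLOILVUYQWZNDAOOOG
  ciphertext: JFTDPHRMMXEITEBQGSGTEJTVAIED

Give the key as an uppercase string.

MUQXFWQV

  i= 0: J-X = 12 → M
  i= 1: F-L = 20 → U
  i= 2: T-D = 16 → Q
  i= 3: D-G = 23 → X
  i= 4: P-K =  5 → F
  i= 5: H-L = 22 → W
  i= 6: R-B = 16 → Q
  i= 7: M-R = 21 → V
  i= 8: M-A = 12 → M
  i= 9: X-D = 20 → U
  i=10: E-O = 16 → Q
  i=11: I-L = 23 → X
  i=12: T-O =  5 → F
  i=13: E-I = 22 → W
  i=14: B-L = 16 → Q
  i=15: Q-V = 21 → V
  i=16: G-U = 12 → M
  i=17: S-Y = 20 → U
  i=18: G-Q = 16 → Q
  i=19: T-W = 23 → X
  i=20: E-Z =  5 → F
  i=21: J-N = 22 → W
  i=22: T-D = 16 → Q
  i=23: V-A = 21 → V
  i=24: A-O = 12 → M
  i=25: I-O = 20 → U
  i=26: E-O = 16 → Q
  i=27: D-G = 23 → X
  shifts repeat with period 8: MUQXFWQV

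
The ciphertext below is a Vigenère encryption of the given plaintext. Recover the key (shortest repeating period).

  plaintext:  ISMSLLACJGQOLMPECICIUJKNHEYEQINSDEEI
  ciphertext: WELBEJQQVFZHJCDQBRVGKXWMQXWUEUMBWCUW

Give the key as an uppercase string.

  i= 0: W-I = 14 → O
  i= 1: E-S = 12 → M
  i= 2: L-M = 25 → Z
  i= 3: B-S =  9 → J
  i= 4: E-L = 19 → T
  i= 5: J-L = 24 → Y
  i= 6: Q-A = 16 → Q
  i= 7: Q-C = 14 → O
  i= 8: V-J = 12 → M
  i= 9: F-G = 25 → Z
  i=10: Z-Q =  9 → J
  i=11: H-O = 19 → T
  i=12: J-L = 24 → Y
  i=13: C-M = 16 → Q
  i=14: D-P = 14 → O
  i=15: Q-E = 12 → M
  i=16: B-C = 25 → Z
  i=17: R-I =  9 → J
  i=18: V-C = 19 → T
  i=19: G-I = 24 → Y
  i=20: K-U = 16 → Q
  i=21: X-J = 14 → O
  i=22: W-K = 12 → M
  i=23: M-N = 25 → Z
  i=24: Q-H =  9 → J
  i=25: X-E = 19 → T
  i=26: W-Y = 24 → Y
  i=27: U-E = 16 → Q
  i=28: E-Q = 14 → O
  i=29: U-I = 12 → M
  i=30: M-N = 25 → Z
  i=31: B-S =  9 → J
  i=32: W-D = 19 → T
  i=33: C-E = 24 → Y
  i=34: U-E = 16 → Q
  i=35: W-I = 14 → O
  shifts repeat with period 7: OMZJTYQ

OMZJTYQ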